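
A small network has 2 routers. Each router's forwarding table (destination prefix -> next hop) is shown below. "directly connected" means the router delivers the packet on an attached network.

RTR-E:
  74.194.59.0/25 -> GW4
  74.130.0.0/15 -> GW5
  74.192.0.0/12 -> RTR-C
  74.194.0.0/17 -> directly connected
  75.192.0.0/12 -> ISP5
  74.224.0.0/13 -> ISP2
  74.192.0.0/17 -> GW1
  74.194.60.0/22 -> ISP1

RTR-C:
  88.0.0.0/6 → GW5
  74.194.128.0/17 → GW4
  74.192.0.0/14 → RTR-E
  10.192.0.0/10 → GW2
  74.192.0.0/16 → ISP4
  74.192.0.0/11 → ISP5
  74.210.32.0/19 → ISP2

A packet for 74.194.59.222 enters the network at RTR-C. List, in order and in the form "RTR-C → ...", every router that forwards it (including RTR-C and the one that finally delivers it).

RTR-C → RTR-E

At RTR-C: longest match for 74.194.59.222 is 74.192.0.0/14 -> RTR-E
At RTR-E: longest match for 74.194.59.222 is 74.194.0.0/17 -> directly connected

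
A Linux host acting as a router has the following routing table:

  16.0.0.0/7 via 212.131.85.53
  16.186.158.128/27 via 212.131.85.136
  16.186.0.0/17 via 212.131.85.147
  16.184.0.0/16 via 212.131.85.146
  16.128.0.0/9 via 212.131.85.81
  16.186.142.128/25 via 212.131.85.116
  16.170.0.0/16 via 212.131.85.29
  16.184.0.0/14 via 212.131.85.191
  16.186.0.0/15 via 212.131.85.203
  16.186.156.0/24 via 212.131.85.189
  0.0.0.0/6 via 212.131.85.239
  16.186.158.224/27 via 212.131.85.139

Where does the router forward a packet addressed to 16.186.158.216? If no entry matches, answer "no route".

212.131.85.203

Routes whose prefix contains 16.186.158.216:
  16.0.0.0/7 (16.0.0.0 - 17.255.255.255) -> 212.131.85.53
  16.128.0.0/9 (16.128.0.0 - 16.255.255.255) -> 212.131.85.81
  16.184.0.0/14 (16.184.0.0 - 16.187.255.255) -> 212.131.85.191
  16.186.0.0/15 (16.186.0.0 - 16.187.255.255) -> 212.131.85.203
More-specific entries that do NOT match:
  16.186.158.128/27 (16.186.158.128 - 16.186.158.159) does not contain 16.186.158.216
  16.186.158.224/27 (16.186.158.224 - 16.186.158.255) does not contain 16.186.158.216
  16.186.142.128/25 (16.186.142.128 - 16.186.142.255) does not contain 16.186.158.216
  16.186.156.0/24 (16.186.156.0 - 16.186.156.255) does not contain 16.186.158.216
  16.186.0.0/17 (16.186.0.0 - 16.186.127.255) does not contain 16.186.158.216
  16.184.0.0/16 (16.184.0.0 - 16.184.255.255) does not contain 16.186.158.216
  16.170.0.0/16 (16.170.0.0 - 16.170.255.255) does not contain 16.186.158.216
Longest matching prefix is /15 -> next hop 212.131.85.203.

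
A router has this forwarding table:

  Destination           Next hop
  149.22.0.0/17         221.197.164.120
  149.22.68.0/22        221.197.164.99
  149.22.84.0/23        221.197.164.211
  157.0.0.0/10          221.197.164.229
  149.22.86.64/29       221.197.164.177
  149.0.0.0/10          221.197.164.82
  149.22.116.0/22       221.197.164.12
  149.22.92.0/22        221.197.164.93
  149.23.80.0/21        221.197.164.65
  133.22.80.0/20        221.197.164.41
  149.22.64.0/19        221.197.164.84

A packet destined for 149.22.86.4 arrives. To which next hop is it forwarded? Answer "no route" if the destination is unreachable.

221.197.164.84

Routes whose prefix contains 149.22.86.4:
  149.0.0.0/10 (149.0.0.0 - 149.63.255.255) -> 221.197.164.82
  149.22.0.0/17 (149.22.0.0 - 149.22.127.255) -> 221.197.164.120
  149.22.64.0/19 (149.22.64.0 - 149.22.95.255) -> 221.197.164.84
More-specific entries that do NOT match:
  149.22.86.64/29 (149.22.86.64 - 149.22.86.71) does not contain 149.22.86.4
  149.22.84.0/23 (149.22.84.0 - 149.22.85.255) does not contain 149.22.86.4
  149.22.68.0/22 (149.22.68.0 - 149.22.71.255) does not contain 149.22.86.4
  149.22.116.0/22 (149.22.116.0 - 149.22.119.255) does not contain 149.22.86.4
  149.22.92.0/22 (149.22.92.0 - 149.22.95.255) does not contain 149.22.86.4
  149.23.80.0/21 (149.23.80.0 - 149.23.87.255) does not contain 149.22.86.4
  133.22.80.0/20 (133.22.80.0 - 133.22.95.255) does not contain 149.22.86.4
Longest matching prefix is /19 -> next hop 221.197.164.84.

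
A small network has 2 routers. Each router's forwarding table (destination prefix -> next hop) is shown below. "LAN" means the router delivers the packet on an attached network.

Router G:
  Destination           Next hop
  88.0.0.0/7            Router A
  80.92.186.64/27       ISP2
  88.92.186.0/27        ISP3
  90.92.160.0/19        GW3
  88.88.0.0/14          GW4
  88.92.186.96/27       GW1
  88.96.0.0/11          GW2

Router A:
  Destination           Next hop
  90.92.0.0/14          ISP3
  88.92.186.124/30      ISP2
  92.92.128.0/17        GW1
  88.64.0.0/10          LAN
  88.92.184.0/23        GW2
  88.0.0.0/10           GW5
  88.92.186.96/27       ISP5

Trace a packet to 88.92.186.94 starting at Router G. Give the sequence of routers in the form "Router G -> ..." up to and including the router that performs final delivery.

Router G -> Router A

At Router G: longest match for 88.92.186.94 is 88.0.0.0/7 -> Router A
At Router A: longest match for 88.92.186.94 is 88.64.0.0/10 -> LAN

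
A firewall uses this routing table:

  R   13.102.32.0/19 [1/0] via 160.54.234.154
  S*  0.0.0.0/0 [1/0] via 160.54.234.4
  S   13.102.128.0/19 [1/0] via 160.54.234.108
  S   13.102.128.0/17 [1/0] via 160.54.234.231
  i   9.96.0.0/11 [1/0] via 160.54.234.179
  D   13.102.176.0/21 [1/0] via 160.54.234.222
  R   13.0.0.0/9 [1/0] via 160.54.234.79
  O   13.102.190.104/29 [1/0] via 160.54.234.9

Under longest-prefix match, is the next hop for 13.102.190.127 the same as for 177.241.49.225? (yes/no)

no

13.102.190.127: longest match 13.102.128.0/17 -> 160.54.234.231
177.241.49.225: longest match 0.0.0.0/0 -> 160.54.234.4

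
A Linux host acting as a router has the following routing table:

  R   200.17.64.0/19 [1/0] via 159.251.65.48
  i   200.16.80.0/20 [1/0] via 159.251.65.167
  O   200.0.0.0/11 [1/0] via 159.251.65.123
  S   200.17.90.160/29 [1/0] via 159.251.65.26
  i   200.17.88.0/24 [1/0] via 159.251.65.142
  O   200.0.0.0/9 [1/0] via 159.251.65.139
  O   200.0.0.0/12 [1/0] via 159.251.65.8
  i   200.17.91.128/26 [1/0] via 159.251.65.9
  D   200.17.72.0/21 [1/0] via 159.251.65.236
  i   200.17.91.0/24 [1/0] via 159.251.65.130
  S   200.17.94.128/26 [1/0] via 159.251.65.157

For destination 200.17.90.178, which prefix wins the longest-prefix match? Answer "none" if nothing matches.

200.17.64.0/19

Entries matching 200.17.90.178:
  200.0.0.0/9 (200.0.0.0 - 200.127.255.255)
  200.0.0.0/11 (200.0.0.0 - 200.31.255.255)
  200.17.64.0/19 (200.17.64.0 - 200.17.95.255)
Most specific is 200.17.64.0/19.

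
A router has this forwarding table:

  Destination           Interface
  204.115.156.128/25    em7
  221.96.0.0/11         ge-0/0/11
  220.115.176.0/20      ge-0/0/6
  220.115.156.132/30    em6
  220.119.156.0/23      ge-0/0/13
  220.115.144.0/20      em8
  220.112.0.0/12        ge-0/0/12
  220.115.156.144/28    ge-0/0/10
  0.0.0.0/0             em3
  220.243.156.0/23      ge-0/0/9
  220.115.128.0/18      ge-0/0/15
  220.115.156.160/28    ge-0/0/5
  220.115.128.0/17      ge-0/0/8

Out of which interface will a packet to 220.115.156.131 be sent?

em8

Routes whose prefix contains 220.115.156.131:
  0.0.0.0/0 (default, matches everything) -> em3
  220.112.0.0/12 (220.112.0.0 - 220.127.255.255) -> ge-0/0/12
  220.115.128.0/17 (220.115.128.0 - 220.115.255.255) -> ge-0/0/8
  220.115.128.0/18 (220.115.128.0 - 220.115.191.255) -> ge-0/0/15
  220.115.144.0/20 (220.115.144.0 - 220.115.159.255) -> em8
More-specific entries that do NOT match:
  220.115.156.132/30 (220.115.156.132 - 220.115.156.135) does not contain 220.115.156.131
  220.115.156.144/28 (220.115.156.144 - 220.115.156.159) does not contain 220.115.156.131
  220.115.156.160/28 (220.115.156.160 - 220.115.156.175) does not contain 220.115.156.131
  204.115.156.128/25 (204.115.156.128 - 204.115.156.255) does not contain 220.115.156.131
  220.119.156.0/23 (220.119.156.0 - 220.119.157.255) does not contain 220.115.156.131
  220.243.156.0/23 (220.243.156.0 - 220.243.157.255) does not contain 220.115.156.131
Longest matching prefix is /20 -> interface em8.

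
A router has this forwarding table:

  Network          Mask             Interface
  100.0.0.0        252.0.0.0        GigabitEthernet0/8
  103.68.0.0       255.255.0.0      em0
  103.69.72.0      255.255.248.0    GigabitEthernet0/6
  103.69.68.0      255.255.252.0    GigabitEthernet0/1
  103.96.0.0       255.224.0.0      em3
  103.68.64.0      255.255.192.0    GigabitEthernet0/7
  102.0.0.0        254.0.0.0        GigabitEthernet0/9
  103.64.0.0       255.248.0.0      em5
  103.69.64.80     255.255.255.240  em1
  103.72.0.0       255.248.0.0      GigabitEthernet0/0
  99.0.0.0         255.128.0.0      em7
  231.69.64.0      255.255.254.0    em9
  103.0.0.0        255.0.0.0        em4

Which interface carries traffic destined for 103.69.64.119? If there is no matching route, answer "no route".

Routes whose prefix contains 103.69.64.119:
  100.0.0.0/6 (100.0.0.0 - 103.255.255.255) -> GigabitEthernet0/8
  102.0.0.0/7 (102.0.0.0 - 103.255.255.255) -> GigabitEthernet0/9
  103.0.0.0/8 (103.0.0.0 - 103.255.255.255) -> em4
  103.64.0.0/13 (103.64.0.0 - 103.71.255.255) -> em5
More-specific entries that do NOT match:
  103.69.64.80/28 (103.69.64.80 - 103.69.64.95) does not contain 103.69.64.119
  231.69.64.0/23 (231.69.64.0 - 231.69.65.255) does not contain 103.69.64.119
  103.69.68.0/22 (103.69.68.0 - 103.69.71.255) does not contain 103.69.64.119
  103.69.72.0/21 (103.69.72.0 - 103.69.79.255) does not contain 103.69.64.119
  103.68.64.0/18 (103.68.64.0 - 103.68.127.255) does not contain 103.69.64.119
  103.68.0.0/16 (103.68.0.0 - 103.68.255.255) does not contain 103.69.64.119
Longest matching prefix is /13 -> interface em5.

em5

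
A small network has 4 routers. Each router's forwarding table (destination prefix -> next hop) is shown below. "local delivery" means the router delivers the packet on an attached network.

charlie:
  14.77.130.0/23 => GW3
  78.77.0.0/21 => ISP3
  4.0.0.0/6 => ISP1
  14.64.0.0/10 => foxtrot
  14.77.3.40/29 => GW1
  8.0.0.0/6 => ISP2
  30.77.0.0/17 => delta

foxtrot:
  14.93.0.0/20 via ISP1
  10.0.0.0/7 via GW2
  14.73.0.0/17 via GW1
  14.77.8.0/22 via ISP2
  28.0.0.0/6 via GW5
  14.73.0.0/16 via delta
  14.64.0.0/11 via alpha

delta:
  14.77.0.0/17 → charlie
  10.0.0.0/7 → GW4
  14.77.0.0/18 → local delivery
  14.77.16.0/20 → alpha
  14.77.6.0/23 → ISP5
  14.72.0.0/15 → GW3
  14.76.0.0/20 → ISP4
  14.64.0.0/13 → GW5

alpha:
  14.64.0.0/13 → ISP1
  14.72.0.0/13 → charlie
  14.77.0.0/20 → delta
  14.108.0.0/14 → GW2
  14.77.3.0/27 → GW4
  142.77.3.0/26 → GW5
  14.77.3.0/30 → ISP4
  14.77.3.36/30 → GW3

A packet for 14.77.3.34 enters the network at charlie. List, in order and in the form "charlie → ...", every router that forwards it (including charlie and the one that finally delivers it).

At charlie: longest match for 14.77.3.34 is 14.64.0.0/10 -> foxtrot
At foxtrot: longest match for 14.77.3.34 is 14.64.0.0/11 -> alpha
At alpha: longest match for 14.77.3.34 is 14.77.0.0/20 -> delta
At delta: longest match for 14.77.3.34 is 14.77.0.0/18 -> local delivery

charlie → foxtrot → alpha → delta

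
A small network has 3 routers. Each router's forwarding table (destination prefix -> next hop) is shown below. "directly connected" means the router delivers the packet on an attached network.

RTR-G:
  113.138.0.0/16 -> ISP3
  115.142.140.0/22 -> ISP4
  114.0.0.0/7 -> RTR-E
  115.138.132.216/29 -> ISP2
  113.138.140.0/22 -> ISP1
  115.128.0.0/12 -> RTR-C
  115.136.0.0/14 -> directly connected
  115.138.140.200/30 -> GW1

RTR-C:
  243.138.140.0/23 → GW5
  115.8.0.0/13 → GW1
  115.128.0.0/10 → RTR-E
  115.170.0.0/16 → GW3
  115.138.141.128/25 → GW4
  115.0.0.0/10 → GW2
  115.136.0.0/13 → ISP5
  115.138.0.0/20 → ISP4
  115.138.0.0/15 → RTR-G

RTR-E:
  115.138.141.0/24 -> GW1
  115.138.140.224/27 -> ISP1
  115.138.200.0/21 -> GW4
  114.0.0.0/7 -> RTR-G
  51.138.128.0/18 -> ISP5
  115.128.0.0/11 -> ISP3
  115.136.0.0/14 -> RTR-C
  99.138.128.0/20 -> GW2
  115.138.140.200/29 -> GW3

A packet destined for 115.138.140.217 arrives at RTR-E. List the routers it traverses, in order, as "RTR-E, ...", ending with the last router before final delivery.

RTR-E, RTR-C, RTR-G

At RTR-E: longest match for 115.138.140.217 is 115.136.0.0/14 -> RTR-C
At RTR-C: longest match for 115.138.140.217 is 115.138.0.0/15 -> RTR-G
At RTR-G: longest match for 115.138.140.217 is 115.136.0.0/14 -> directly connected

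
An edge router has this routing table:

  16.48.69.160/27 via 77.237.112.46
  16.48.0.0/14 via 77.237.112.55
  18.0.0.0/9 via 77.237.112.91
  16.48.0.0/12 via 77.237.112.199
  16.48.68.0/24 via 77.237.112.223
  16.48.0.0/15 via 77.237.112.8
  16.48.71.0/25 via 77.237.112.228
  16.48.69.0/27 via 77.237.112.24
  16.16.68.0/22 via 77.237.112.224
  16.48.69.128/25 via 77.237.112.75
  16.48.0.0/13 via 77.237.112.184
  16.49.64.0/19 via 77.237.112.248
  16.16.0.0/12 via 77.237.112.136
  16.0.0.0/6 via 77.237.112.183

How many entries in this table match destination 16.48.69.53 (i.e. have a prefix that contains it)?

Prefixes containing 16.48.69.53:
  16.0.0.0/6 (16.0.0.0 - 19.255.255.255)
  16.48.0.0/12 (16.48.0.0 - 16.63.255.255)
  16.48.0.0/13 (16.48.0.0 - 16.55.255.255)
  16.48.0.0/14 (16.48.0.0 - 16.51.255.255)
  16.48.0.0/15 (16.48.0.0 - 16.49.255.255)
Total matching entries: 5.

5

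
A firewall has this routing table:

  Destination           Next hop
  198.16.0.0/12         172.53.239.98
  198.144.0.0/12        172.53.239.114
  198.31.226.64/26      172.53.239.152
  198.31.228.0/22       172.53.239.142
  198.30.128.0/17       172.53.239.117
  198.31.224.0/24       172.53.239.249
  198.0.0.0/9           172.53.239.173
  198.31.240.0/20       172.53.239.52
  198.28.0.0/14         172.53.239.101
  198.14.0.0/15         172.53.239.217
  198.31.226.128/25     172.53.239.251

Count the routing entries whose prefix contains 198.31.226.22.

Prefixes containing 198.31.226.22:
  198.0.0.0/9 (198.0.0.0 - 198.127.255.255)
  198.16.0.0/12 (198.16.0.0 - 198.31.255.255)
  198.28.0.0/14 (198.28.0.0 - 198.31.255.255)
Total matching entries: 3.

3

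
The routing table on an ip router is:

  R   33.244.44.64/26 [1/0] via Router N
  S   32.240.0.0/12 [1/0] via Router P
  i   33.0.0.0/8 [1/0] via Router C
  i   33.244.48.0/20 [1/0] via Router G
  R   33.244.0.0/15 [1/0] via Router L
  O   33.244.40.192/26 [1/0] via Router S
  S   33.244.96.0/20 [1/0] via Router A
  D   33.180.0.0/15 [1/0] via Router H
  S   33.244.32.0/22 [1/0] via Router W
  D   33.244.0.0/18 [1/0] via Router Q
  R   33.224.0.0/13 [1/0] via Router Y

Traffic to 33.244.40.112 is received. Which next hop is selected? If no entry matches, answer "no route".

Routes whose prefix contains 33.244.40.112:
  33.0.0.0/8 (33.0.0.0 - 33.255.255.255) -> Router C
  33.244.0.0/15 (33.244.0.0 - 33.245.255.255) -> Router L
  33.244.0.0/18 (33.244.0.0 - 33.244.63.255) -> Router Q
More-specific entries that do NOT match:
  33.244.44.64/26 (33.244.44.64 - 33.244.44.127) does not contain 33.244.40.112
  33.244.40.192/26 (33.244.40.192 - 33.244.40.255) does not contain 33.244.40.112
  33.244.32.0/22 (33.244.32.0 - 33.244.35.255) does not contain 33.244.40.112
  33.244.48.0/20 (33.244.48.0 - 33.244.63.255) does not contain 33.244.40.112
  33.244.96.0/20 (33.244.96.0 - 33.244.111.255) does not contain 33.244.40.112
Longest matching prefix is /18 -> next hop Router Q.

Router Q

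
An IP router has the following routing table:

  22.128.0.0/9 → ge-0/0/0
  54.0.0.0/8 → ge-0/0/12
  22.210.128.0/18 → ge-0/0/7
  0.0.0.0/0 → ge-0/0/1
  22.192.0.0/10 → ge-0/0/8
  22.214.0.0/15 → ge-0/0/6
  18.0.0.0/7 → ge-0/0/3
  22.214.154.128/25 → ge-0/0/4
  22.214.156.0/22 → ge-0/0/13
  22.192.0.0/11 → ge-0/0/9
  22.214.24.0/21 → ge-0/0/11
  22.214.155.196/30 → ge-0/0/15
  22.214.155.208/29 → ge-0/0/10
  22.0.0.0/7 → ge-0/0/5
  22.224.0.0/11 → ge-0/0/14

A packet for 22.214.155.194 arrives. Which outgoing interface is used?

Routes whose prefix contains 22.214.155.194:
  0.0.0.0/0 (default, matches everything) -> ge-0/0/1
  22.0.0.0/7 (22.0.0.0 - 23.255.255.255) -> ge-0/0/5
  22.128.0.0/9 (22.128.0.0 - 22.255.255.255) -> ge-0/0/0
  22.192.0.0/10 (22.192.0.0 - 22.255.255.255) -> ge-0/0/8
  22.192.0.0/11 (22.192.0.0 - 22.223.255.255) -> ge-0/0/9
  22.214.0.0/15 (22.214.0.0 - 22.215.255.255) -> ge-0/0/6
More-specific entries that do NOT match:
  22.214.155.196/30 (22.214.155.196 - 22.214.155.199) does not contain 22.214.155.194
  22.214.155.208/29 (22.214.155.208 - 22.214.155.215) does not contain 22.214.155.194
  22.214.154.128/25 (22.214.154.128 - 22.214.154.255) does not contain 22.214.155.194
  22.214.156.0/22 (22.214.156.0 - 22.214.159.255) does not contain 22.214.155.194
  22.214.24.0/21 (22.214.24.0 - 22.214.31.255) does not contain 22.214.155.194
  22.210.128.0/18 (22.210.128.0 - 22.210.191.255) does not contain 22.214.155.194
Longest matching prefix is /15 -> interface ge-0/0/6.

ge-0/0/6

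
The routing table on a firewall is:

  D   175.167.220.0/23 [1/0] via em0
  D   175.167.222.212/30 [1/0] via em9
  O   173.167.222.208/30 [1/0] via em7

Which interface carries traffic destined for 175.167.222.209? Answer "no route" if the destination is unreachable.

No entry's prefix contains 175.167.222.209; there is no default route.

no route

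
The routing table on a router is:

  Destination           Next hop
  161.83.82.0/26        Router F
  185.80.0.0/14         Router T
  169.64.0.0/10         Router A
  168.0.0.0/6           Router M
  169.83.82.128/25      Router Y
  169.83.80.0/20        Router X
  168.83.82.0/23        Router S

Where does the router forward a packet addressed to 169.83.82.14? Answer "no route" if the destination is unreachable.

Router X

Routes whose prefix contains 169.83.82.14:
  168.0.0.0/6 (168.0.0.0 - 171.255.255.255) -> Router M
  169.64.0.0/10 (169.64.0.0 - 169.127.255.255) -> Router A
  169.83.80.0/20 (169.83.80.0 - 169.83.95.255) -> Router X
More-specific entries that do NOT match:
  161.83.82.0/26 (161.83.82.0 - 161.83.82.63) does not contain 169.83.82.14
  169.83.82.128/25 (169.83.82.128 - 169.83.82.255) does not contain 169.83.82.14
  168.83.82.0/23 (168.83.82.0 - 168.83.83.255) does not contain 169.83.82.14
Longest matching prefix is /20 -> next hop Router X.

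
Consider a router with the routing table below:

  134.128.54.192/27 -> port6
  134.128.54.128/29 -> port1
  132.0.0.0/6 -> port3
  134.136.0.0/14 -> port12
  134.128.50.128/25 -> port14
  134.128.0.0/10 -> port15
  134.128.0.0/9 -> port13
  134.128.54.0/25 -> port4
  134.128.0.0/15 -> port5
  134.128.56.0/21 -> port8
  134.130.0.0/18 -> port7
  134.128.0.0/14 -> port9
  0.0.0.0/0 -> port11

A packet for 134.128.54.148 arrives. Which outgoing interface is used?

port5

Routes whose prefix contains 134.128.54.148:
  0.0.0.0/0 (default, matches everything) -> port11
  132.0.0.0/6 (132.0.0.0 - 135.255.255.255) -> port3
  134.128.0.0/9 (134.128.0.0 - 134.255.255.255) -> port13
  134.128.0.0/10 (134.128.0.0 - 134.191.255.255) -> port15
  134.128.0.0/14 (134.128.0.0 - 134.131.255.255) -> port9
  134.128.0.0/15 (134.128.0.0 - 134.129.255.255) -> port5
More-specific entries that do NOT match:
  134.128.54.128/29 (134.128.54.128 - 134.128.54.135) does not contain 134.128.54.148
  134.128.54.192/27 (134.128.54.192 - 134.128.54.223) does not contain 134.128.54.148
  134.128.50.128/25 (134.128.50.128 - 134.128.50.255) does not contain 134.128.54.148
  134.128.54.0/25 (134.128.54.0 - 134.128.54.127) does not contain 134.128.54.148
  134.128.56.0/21 (134.128.56.0 - 134.128.63.255) does not contain 134.128.54.148
  134.130.0.0/18 (134.130.0.0 - 134.130.63.255) does not contain 134.128.54.148
Longest matching prefix is /15 -> interface port5.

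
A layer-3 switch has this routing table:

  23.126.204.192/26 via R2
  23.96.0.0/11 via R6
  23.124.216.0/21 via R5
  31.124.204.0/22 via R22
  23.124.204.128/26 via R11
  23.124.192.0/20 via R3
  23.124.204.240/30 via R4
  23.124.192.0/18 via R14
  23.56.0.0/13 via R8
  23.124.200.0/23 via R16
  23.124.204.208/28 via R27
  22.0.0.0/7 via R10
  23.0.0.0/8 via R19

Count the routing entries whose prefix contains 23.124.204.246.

5

Prefixes containing 23.124.204.246:
  22.0.0.0/7 (22.0.0.0 - 23.255.255.255)
  23.0.0.0/8 (23.0.0.0 - 23.255.255.255)
  23.96.0.0/11 (23.96.0.0 - 23.127.255.255)
  23.124.192.0/18 (23.124.192.0 - 23.124.255.255)
  23.124.192.0/20 (23.124.192.0 - 23.124.207.255)
Total matching entries: 5.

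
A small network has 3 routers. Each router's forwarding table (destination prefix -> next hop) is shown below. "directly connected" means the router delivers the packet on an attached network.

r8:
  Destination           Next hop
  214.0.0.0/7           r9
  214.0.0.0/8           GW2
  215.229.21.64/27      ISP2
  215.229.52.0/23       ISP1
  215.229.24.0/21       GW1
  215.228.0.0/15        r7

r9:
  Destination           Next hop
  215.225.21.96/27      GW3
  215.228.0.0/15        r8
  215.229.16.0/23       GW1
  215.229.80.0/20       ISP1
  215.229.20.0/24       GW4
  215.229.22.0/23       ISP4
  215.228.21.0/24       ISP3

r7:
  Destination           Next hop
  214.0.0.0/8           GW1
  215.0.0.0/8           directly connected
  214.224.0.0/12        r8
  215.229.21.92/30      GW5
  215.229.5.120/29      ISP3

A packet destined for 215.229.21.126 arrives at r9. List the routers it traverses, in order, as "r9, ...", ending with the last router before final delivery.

r9, r8, r7

At r9: longest match for 215.229.21.126 is 215.228.0.0/15 -> r8
At r8: longest match for 215.229.21.126 is 215.228.0.0/15 -> r7
At r7: longest match for 215.229.21.126 is 215.0.0.0/8 -> directly connected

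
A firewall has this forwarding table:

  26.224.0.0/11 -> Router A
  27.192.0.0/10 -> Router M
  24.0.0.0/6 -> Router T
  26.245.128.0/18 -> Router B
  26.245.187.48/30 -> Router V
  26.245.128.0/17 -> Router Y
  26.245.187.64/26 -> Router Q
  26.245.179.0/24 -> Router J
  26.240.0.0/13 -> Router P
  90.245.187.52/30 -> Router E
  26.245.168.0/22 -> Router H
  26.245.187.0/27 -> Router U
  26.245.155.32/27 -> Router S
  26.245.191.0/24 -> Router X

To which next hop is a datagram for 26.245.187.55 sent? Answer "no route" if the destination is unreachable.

Routes whose prefix contains 26.245.187.55:
  24.0.0.0/6 (24.0.0.0 - 27.255.255.255) -> Router T
  26.224.0.0/11 (26.224.0.0 - 26.255.255.255) -> Router A
  26.240.0.0/13 (26.240.0.0 - 26.247.255.255) -> Router P
  26.245.128.0/17 (26.245.128.0 - 26.245.255.255) -> Router Y
  26.245.128.0/18 (26.245.128.0 - 26.245.191.255) -> Router B
More-specific entries that do NOT match:
  26.245.187.48/30 (26.245.187.48 - 26.245.187.51) does not contain 26.245.187.55
  90.245.187.52/30 (90.245.187.52 - 90.245.187.55) does not contain 26.245.187.55
  26.245.187.0/27 (26.245.187.0 - 26.245.187.31) does not contain 26.245.187.55
  26.245.155.32/27 (26.245.155.32 - 26.245.155.63) does not contain 26.245.187.55
  26.245.187.64/26 (26.245.187.64 - 26.245.187.127) does not contain 26.245.187.55
  26.245.179.0/24 (26.245.179.0 - 26.245.179.255) does not contain 26.245.187.55
  26.245.191.0/24 (26.245.191.0 - 26.245.191.255) does not contain 26.245.187.55
  26.245.168.0/22 (26.245.168.0 - 26.245.171.255) does not contain 26.245.187.55
Longest matching prefix is /18 -> next hop Router B.

Router B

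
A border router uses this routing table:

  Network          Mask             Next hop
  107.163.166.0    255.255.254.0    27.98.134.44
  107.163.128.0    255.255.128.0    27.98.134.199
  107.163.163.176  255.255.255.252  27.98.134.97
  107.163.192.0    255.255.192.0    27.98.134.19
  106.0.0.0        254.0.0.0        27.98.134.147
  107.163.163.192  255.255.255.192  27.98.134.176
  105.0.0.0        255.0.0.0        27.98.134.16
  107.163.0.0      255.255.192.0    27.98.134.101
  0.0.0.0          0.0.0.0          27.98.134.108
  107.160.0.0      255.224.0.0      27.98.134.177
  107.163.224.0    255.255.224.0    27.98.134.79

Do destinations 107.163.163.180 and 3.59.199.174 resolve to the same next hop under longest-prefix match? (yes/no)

no

107.163.163.180: longest match 107.163.128.0/17 -> 27.98.134.199
3.59.199.174: longest match 0.0.0.0/0 -> 27.98.134.108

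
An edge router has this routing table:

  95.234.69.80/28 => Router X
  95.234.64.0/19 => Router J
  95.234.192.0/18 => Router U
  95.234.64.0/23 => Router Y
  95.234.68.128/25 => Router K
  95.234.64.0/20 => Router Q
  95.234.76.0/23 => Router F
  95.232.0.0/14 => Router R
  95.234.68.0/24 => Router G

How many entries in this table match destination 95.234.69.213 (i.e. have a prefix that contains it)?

Prefixes containing 95.234.69.213:
  95.232.0.0/14 (95.232.0.0 - 95.235.255.255)
  95.234.64.0/19 (95.234.64.0 - 95.234.95.255)
  95.234.64.0/20 (95.234.64.0 - 95.234.79.255)
Total matching entries: 3.

3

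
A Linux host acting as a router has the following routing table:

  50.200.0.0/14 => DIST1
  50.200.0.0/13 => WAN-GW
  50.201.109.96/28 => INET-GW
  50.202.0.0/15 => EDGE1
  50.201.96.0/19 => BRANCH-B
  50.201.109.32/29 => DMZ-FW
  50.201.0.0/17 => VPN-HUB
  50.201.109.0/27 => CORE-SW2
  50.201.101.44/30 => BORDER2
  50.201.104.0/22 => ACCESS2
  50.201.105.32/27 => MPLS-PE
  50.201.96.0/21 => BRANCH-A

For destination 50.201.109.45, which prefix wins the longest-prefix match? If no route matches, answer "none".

Entries matching 50.201.109.45:
  50.200.0.0/13 (50.200.0.0 - 50.207.255.255)
  50.200.0.0/14 (50.200.0.0 - 50.203.255.255)
  50.201.0.0/17 (50.201.0.0 - 50.201.127.255)
  50.201.96.0/19 (50.201.96.0 - 50.201.127.255)
Most specific is 50.201.96.0/19.

50.201.96.0/19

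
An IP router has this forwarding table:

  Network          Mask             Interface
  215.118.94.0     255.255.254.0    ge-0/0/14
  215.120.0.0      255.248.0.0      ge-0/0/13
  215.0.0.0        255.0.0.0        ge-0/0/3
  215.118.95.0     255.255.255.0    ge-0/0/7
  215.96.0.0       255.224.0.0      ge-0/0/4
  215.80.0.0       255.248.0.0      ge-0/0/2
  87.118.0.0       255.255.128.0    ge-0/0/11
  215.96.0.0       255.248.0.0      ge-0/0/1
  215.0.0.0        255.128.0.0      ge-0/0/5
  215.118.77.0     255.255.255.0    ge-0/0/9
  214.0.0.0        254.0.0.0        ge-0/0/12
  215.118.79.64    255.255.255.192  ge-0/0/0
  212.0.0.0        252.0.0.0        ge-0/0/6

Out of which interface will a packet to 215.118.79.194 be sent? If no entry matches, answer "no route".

ge-0/0/4

Routes whose prefix contains 215.118.79.194:
  212.0.0.0/6 (212.0.0.0 - 215.255.255.255) -> ge-0/0/6
  214.0.0.0/7 (214.0.0.0 - 215.255.255.255) -> ge-0/0/12
  215.0.0.0/8 (215.0.0.0 - 215.255.255.255) -> ge-0/0/3
  215.0.0.0/9 (215.0.0.0 - 215.127.255.255) -> ge-0/0/5
  215.96.0.0/11 (215.96.0.0 - 215.127.255.255) -> ge-0/0/4
More-specific entries that do NOT match:
  215.118.79.64/26 (215.118.79.64 - 215.118.79.127) does not contain 215.118.79.194
  215.118.95.0/24 (215.118.95.0 - 215.118.95.255) does not contain 215.118.79.194
  215.118.77.0/24 (215.118.77.0 - 215.118.77.255) does not contain 215.118.79.194
  215.118.94.0/23 (215.118.94.0 - 215.118.95.255) does not contain 215.118.79.194
  87.118.0.0/17 (87.118.0.0 - 87.118.127.255) does not contain 215.118.79.194
  215.120.0.0/13 (215.120.0.0 - 215.127.255.255) does not contain 215.118.79.194
  215.80.0.0/13 (215.80.0.0 - 215.87.255.255) does not contain 215.118.79.194
  215.96.0.0/13 (215.96.0.0 - 215.103.255.255) does not contain 215.118.79.194
Longest matching prefix is /11 -> interface ge-0/0/4.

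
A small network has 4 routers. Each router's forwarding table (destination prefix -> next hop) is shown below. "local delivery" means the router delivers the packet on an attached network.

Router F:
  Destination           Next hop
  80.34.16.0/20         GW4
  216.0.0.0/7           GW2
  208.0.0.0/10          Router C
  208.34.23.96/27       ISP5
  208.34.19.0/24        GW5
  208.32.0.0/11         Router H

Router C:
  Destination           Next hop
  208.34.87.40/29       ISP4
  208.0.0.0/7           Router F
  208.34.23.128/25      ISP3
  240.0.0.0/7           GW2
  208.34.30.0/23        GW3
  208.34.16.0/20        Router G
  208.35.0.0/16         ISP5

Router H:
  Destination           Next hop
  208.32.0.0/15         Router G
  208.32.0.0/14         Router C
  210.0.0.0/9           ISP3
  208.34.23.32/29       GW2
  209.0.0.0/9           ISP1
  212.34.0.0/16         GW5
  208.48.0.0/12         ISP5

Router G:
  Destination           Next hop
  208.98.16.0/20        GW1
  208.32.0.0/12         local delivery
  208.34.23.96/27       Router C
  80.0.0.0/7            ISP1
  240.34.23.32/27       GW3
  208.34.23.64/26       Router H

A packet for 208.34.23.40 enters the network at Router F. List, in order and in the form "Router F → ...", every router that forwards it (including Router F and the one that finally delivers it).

At Router F: longest match for 208.34.23.40 is 208.32.0.0/11 -> Router H
At Router H: longest match for 208.34.23.40 is 208.32.0.0/14 -> Router C
At Router C: longest match for 208.34.23.40 is 208.34.16.0/20 -> Router G
At Router G: longest match for 208.34.23.40 is 208.32.0.0/12 -> local delivery

Router F → Router H → Router C → Router G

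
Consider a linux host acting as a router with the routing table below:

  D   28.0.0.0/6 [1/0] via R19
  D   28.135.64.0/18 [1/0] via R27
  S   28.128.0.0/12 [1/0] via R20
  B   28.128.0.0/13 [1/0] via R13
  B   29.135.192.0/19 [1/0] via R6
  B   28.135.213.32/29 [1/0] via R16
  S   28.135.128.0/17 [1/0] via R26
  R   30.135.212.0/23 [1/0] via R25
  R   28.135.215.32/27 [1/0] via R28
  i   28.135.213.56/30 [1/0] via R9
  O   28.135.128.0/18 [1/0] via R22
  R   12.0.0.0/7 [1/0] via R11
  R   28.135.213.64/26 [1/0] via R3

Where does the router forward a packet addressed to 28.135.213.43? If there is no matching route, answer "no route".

Routes whose prefix contains 28.135.213.43:
  28.0.0.0/6 (28.0.0.0 - 31.255.255.255) -> R19
  28.128.0.0/12 (28.128.0.0 - 28.143.255.255) -> R20
  28.128.0.0/13 (28.128.0.0 - 28.135.255.255) -> R13
  28.135.128.0/17 (28.135.128.0 - 28.135.255.255) -> R26
More-specific entries that do NOT match:
  28.135.213.56/30 (28.135.213.56 - 28.135.213.59) does not contain 28.135.213.43
  28.135.213.32/29 (28.135.213.32 - 28.135.213.39) does not contain 28.135.213.43
  28.135.215.32/27 (28.135.215.32 - 28.135.215.63) does not contain 28.135.213.43
  28.135.213.64/26 (28.135.213.64 - 28.135.213.127) does not contain 28.135.213.43
  30.135.212.0/23 (30.135.212.0 - 30.135.213.255) does not contain 28.135.213.43
  29.135.192.0/19 (29.135.192.0 - 29.135.223.255) does not contain 28.135.213.43
  28.135.64.0/18 (28.135.64.0 - 28.135.127.255) does not contain 28.135.213.43
  28.135.128.0/18 (28.135.128.0 - 28.135.191.255) does not contain 28.135.213.43
Longest matching prefix is /17 -> next hop R26.

R26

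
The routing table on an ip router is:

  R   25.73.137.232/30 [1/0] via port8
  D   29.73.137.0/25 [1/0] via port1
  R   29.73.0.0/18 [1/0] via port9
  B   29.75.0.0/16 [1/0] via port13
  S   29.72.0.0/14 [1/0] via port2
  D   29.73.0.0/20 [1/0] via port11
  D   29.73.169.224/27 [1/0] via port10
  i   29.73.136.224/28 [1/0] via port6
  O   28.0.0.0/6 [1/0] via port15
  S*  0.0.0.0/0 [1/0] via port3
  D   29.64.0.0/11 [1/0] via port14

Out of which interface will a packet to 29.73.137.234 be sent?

port2

Routes whose prefix contains 29.73.137.234:
  0.0.0.0/0 (default, matches everything) -> port3
  28.0.0.0/6 (28.0.0.0 - 31.255.255.255) -> port15
  29.64.0.0/11 (29.64.0.0 - 29.95.255.255) -> port14
  29.72.0.0/14 (29.72.0.0 - 29.75.255.255) -> port2
More-specific entries that do NOT match:
  25.73.137.232/30 (25.73.137.232 - 25.73.137.235) does not contain 29.73.137.234
  29.73.136.224/28 (29.73.136.224 - 29.73.136.239) does not contain 29.73.137.234
  29.73.169.224/27 (29.73.169.224 - 29.73.169.255) does not contain 29.73.137.234
  29.73.137.0/25 (29.73.137.0 - 29.73.137.127) does not contain 29.73.137.234
  29.73.0.0/20 (29.73.0.0 - 29.73.15.255) does not contain 29.73.137.234
  29.73.0.0/18 (29.73.0.0 - 29.73.63.255) does not contain 29.73.137.234
  29.75.0.0/16 (29.75.0.0 - 29.75.255.255) does not contain 29.73.137.234
Longest matching prefix is /14 -> interface port2.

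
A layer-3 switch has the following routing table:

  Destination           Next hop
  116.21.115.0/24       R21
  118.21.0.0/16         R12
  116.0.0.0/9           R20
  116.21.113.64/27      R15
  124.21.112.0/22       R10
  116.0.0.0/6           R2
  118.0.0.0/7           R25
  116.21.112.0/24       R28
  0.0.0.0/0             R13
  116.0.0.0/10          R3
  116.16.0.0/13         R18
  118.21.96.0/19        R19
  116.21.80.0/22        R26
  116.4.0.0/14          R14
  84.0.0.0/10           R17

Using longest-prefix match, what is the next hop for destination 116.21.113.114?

Routes whose prefix contains 116.21.113.114:
  0.0.0.0/0 (default, matches everything) -> R13
  116.0.0.0/6 (116.0.0.0 - 119.255.255.255) -> R2
  116.0.0.0/9 (116.0.0.0 - 116.127.255.255) -> R20
  116.0.0.0/10 (116.0.0.0 - 116.63.255.255) -> R3
  116.16.0.0/13 (116.16.0.0 - 116.23.255.255) -> R18
More-specific entries that do NOT match:
  116.21.113.64/27 (116.21.113.64 - 116.21.113.95) does not contain 116.21.113.114
  116.21.115.0/24 (116.21.115.0 - 116.21.115.255) does not contain 116.21.113.114
  116.21.112.0/24 (116.21.112.0 - 116.21.112.255) does not contain 116.21.113.114
  124.21.112.0/22 (124.21.112.0 - 124.21.115.255) does not contain 116.21.113.114
  116.21.80.0/22 (116.21.80.0 - 116.21.83.255) does not contain 116.21.113.114
  118.21.96.0/19 (118.21.96.0 - 118.21.127.255) does not contain 116.21.113.114
  118.21.0.0/16 (118.21.0.0 - 118.21.255.255) does not contain 116.21.113.114
  116.4.0.0/14 (116.4.0.0 - 116.7.255.255) does not contain 116.21.113.114
Longest matching prefix is /13 -> next hop R18.

R18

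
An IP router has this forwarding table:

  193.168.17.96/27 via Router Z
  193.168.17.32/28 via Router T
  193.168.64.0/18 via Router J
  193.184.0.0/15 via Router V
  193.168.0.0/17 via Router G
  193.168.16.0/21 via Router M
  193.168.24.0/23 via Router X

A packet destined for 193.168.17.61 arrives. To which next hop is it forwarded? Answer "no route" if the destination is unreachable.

Router M

Routes whose prefix contains 193.168.17.61:
  193.168.0.0/17 (193.168.0.0 - 193.168.127.255) -> Router G
  193.168.16.0/21 (193.168.16.0 - 193.168.23.255) -> Router M
More-specific entries that do NOT match:
  193.168.17.32/28 (193.168.17.32 - 193.168.17.47) does not contain 193.168.17.61
  193.168.17.96/27 (193.168.17.96 - 193.168.17.127) does not contain 193.168.17.61
  193.168.24.0/23 (193.168.24.0 - 193.168.25.255) does not contain 193.168.17.61
Longest matching prefix is /21 -> next hop Router M.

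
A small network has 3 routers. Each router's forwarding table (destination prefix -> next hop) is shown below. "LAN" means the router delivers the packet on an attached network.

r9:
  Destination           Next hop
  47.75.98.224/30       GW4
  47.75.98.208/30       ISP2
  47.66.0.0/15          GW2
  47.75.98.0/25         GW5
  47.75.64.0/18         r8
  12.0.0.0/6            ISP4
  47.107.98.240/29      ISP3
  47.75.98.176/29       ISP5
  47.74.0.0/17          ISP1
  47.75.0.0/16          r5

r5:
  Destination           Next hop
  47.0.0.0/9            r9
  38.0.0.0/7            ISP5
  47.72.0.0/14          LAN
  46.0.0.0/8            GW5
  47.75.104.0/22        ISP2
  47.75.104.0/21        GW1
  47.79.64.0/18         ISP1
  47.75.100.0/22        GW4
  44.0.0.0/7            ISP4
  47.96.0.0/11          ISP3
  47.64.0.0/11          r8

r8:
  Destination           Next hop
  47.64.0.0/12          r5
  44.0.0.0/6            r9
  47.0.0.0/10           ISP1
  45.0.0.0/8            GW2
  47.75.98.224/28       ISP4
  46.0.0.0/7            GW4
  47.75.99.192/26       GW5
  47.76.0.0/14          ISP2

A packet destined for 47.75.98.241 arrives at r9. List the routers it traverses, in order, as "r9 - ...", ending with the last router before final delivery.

r9 - r8 - r5

At r9: longest match for 47.75.98.241 is 47.75.64.0/18 -> r8
At r8: longest match for 47.75.98.241 is 47.64.0.0/12 -> r5
At r5: longest match for 47.75.98.241 is 47.72.0.0/14 -> LAN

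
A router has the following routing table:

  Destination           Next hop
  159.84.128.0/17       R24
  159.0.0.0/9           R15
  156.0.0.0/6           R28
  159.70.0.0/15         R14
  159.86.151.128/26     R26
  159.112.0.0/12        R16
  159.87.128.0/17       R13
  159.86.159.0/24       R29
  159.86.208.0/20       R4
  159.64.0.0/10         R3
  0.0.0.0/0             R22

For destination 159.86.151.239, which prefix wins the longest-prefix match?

159.64.0.0/10

Entries matching 159.86.151.239:
  0.0.0.0/0 (default, matches everything)
  156.0.0.0/6 (156.0.0.0 - 159.255.255.255)
  159.0.0.0/9 (159.0.0.0 - 159.127.255.255)
  159.64.0.0/10 (159.64.0.0 - 159.127.255.255)
Most specific is 159.64.0.0/10.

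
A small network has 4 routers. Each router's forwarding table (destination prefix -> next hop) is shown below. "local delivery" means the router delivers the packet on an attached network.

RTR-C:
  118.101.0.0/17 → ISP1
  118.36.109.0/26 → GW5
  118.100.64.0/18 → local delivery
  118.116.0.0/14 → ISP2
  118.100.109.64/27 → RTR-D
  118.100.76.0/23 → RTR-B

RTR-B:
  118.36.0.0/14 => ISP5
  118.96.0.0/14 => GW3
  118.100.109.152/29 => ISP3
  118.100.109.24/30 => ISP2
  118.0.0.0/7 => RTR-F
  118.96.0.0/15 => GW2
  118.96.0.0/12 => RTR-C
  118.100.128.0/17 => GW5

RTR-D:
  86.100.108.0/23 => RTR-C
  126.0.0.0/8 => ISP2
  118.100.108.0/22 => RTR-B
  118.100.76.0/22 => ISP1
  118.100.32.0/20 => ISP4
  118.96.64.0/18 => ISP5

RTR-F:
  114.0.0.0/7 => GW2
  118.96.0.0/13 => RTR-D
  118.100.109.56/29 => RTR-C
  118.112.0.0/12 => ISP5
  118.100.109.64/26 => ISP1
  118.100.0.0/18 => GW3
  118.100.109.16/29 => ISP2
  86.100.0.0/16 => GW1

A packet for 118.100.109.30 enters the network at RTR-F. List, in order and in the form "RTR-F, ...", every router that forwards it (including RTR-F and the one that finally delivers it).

At RTR-F: longest match for 118.100.109.30 is 118.96.0.0/13 -> RTR-D
At RTR-D: longest match for 118.100.109.30 is 118.100.108.0/22 -> RTR-B
At RTR-B: longest match for 118.100.109.30 is 118.96.0.0/12 -> RTR-C
At RTR-C: longest match for 118.100.109.30 is 118.100.64.0/18 -> local delivery

RTR-F, RTR-D, RTR-B, RTR-C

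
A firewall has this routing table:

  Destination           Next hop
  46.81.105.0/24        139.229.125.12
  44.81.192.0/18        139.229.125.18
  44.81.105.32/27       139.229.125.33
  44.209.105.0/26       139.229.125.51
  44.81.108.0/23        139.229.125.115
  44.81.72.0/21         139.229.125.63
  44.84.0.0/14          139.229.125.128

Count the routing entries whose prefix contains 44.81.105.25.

0

No listed prefix contains 44.81.105.25.
Total matching entries: 0.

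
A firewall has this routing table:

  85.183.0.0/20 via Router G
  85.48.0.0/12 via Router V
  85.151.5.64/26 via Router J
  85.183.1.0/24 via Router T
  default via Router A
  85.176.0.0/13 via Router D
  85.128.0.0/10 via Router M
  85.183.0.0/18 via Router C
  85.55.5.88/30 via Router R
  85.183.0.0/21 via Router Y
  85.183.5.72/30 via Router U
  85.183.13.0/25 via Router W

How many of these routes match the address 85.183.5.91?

Prefixes containing 85.183.5.91:
  0.0.0.0/0 (default, matches everything)
  85.128.0.0/10 (85.128.0.0 - 85.191.255.255)
  85.176.0.0/13 (85.176.0.0 - 85.183.255.255)
  85.183.0.0/18 (85.183.0.0 - 85.183.63.255)
  85.183.0.0/20 (85.183.0.0 - 85.183.15.255)
  85.183.0.0/21 (85.183.0.0 - 85.183.7.255)
Total matching entries: 6.

6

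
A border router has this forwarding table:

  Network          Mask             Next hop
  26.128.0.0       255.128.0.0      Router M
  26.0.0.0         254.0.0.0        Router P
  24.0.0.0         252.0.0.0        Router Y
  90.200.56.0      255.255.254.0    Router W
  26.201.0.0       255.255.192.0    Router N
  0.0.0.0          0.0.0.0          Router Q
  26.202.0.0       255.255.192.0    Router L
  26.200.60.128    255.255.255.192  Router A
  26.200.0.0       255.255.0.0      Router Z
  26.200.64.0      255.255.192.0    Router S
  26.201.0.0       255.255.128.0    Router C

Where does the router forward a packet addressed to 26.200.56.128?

Router Z

Routes whose prefix contains 26.200.56.128:
  0.0.0.0/0 (default, matches everything) -> Router Q
  24.0.0.0/6 (24.0.0.0 - 27.255.255.255) -> Router Y
  26.0.0.0/7 (26.0.0.0 - 27.255.255.255) -> Router P
  26.128.0.0/9 (26.128.0.0 - 26.255.255.255) -> Router M
  26.200.0.0/16 (26.200.0.0 - 26.200.255.255) -> Router Z
More-specific entries that do NOT match:
  26.200.60.128/26 (26.200.60.128 - 26.200.60.191) does not contain 26.200.56.128
  90.200.56.0/23 (90.200.56.0 - 90.200.57.255) does not contain 26.200.56.128
  26.201.0.0/18 (26.201.0.0 - 26.201.63.255) does not contain 26.200.56.128
  26.202.0.0/18 (26.202.0.0 - 26.202.63.255) does not contain 26.200.56.128
  26.200.64.0/18 (26.200.64.0 - 26.200.127.255) does not contain 26.200.56.128
  26.201.0.0/17 (26.201.0.0 - 26.201.127.255) does not contain 26.200.56.128
Longest matching prefix is /16 -> next hop Router Z.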